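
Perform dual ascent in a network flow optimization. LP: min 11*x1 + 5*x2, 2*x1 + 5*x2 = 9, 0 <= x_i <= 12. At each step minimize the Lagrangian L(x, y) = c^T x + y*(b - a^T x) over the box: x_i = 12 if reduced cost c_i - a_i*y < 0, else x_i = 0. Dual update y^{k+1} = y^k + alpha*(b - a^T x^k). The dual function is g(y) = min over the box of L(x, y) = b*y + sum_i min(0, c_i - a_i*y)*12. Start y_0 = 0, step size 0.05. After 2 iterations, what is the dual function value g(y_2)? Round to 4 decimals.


Dual ascent for LP: min 11*x1 + 5*x2, 2*x1 + 5*x2 = 9, 0 <= x_i <= 12
Step 1: y^k = 0.0, reduced costs: (11.0, 5.0)
  x^k = (0.0, 0.0), subgradient = b - a^T x = 9.0
  y^{k+1} = 0.0 + 0.05*9.0 = 0.45
Step 2: y^k = 0.45, reduced costs: (10.1, 2.75)
  x^k = (0.0, 0.0), subgradient = b - a^T x = 9.0
  y^{k+1} = 0.45 + 0.05*9.0 = 0.9
Dual objective at y_2 = 0.9: reduced costs (9.2, 0.5), box minimizer x = (0.0, 0.0)
g(y_2) = b*y + (c1 - a1*y)*x1 + (c2 - a2*y)*x2 = 9*0.9 + 9.2*0.0 + 0.5*0.0 = 8.1 + 0.0 + 0.0 = 8.1


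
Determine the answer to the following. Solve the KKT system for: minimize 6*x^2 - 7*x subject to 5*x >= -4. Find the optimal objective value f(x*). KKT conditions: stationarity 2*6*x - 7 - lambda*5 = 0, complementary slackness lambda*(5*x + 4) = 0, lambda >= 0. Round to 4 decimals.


Step 1: Try lambda = 0 (constraint inactive).
Stationarity: 2*6*x - 7 = 0
x* = 7/(2*6) = 7/12 = 0.5833 (rounded; the exact value 7/12 is used below)
Check constraint: 5*0.5833 = 2.9165 >= -4 -- satisfied.
Step 2: Compute optimal value.
f(x*) = 6*(7/12)^2 - 7*(7/12) = -2.0417


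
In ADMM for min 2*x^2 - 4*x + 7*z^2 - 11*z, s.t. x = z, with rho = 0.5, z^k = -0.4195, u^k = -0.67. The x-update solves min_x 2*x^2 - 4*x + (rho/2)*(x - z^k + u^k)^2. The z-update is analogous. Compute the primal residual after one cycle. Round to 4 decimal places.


ADMM iteration with rho = 0.5, z^k = -0.4195, u^k = -0.67
Step 1: x-update.
Minimize 2*x^2 - 4*x + (0.5/2)*(x + 0.4195 - 0.67)^2
FOC: (2*2 + 0.5)*x = 4 + 0.5*(-0.4195 + 0.67)
x^{k+1} = 0.9167
Step 2: z-update.
Minimize 7*z^2 - 11*z + (0.5/2)*(0.9167 - z - 0.67)^2
FOC: (2*7 + 0.5)*z = 11 + 0.5*(0.9167 - 0.67)
z^{k+1} = 0.7671
Step 3: u-update.
u^{k+1} = -0.67 + 0.9167 - 0.7671 = -0.5204
Step 4: Primal residual = |0.9167 - 0.7671| = 0.1496


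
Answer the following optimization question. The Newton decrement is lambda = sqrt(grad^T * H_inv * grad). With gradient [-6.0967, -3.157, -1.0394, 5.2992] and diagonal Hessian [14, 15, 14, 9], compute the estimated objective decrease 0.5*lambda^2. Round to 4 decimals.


Step 1: H is diagonal, so H^(-1) * g = [-0.4355, -0.2105, -0.0742, 0.5888].
Step 2: g^T H^(-1) g = sum_i g_i^2 / H_ii
  = (-6.0967)^2/14 + (-3.157)^2/15 + (-1.0394)^2/14 + (5.2992)^2/9
  = 2.655 + 0.6644 + 0.0772 + 3.1202 = 6.5168
Step 3: Objective decrease = 0.5 * g^T H^(-1) g = 3.2584


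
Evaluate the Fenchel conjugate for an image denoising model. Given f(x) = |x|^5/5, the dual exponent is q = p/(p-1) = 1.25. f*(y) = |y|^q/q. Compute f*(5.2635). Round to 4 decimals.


The conjugate exponent q satisfies 1/p + 1/q = 1.
p = 5, so q = 5/(5 - 1) = 1.25
|y|^q = 5.2635^1.25 = 7.9725
f*(5.2635) = 7.9725 / 1.25 = 6.378


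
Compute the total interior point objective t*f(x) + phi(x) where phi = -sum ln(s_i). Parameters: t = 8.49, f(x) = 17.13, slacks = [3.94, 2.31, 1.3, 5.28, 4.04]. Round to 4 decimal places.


Step 1: Compute log-barrier.
ln values: [1.3712, 0.8372, 0.2624, 1.6639, 1.3962]
phi = -(1.3712 + 0.8372 + 0.2624 + 1.6639 + 1.3962) = -5.531
Step 2: Compute augmented objective.
t*f(x) = 8.49*17.13 = 145.4337
Total = 145.4337 - 5.531 = 139.9027


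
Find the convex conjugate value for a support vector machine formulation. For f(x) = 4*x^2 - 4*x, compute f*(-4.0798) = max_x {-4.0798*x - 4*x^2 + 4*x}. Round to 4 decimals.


f*(y) = sup_x {y*x - a*x^2 - b*x} = sup_x {(y-b)*x - a*x^2}
FOC: (y - b) - 2a*x = 0 => x* = (y - b)/(2a)
x* = (-4.0798 + 4)/(2*4) = -0.01
f*(-4.0798) = (y-b)^2/(4a) = (-4.0798 + 4)^2/(4*4)
= 0.0064/16 = 0.0004


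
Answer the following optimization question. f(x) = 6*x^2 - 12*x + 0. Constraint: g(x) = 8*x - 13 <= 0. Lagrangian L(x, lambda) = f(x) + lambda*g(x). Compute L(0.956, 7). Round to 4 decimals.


Step 1: Evaluate f(x).
f(0.956) = 6*0.956^2 - 12*0.956 + 0 = -5.9884
Step 2: Evaluate g(x).
g(0.956) = 8*0.956 - 13 = -5.352
Step 3: Compute Lagrangian.
L = -5.9884 + 7*-5.352 = -43.4524


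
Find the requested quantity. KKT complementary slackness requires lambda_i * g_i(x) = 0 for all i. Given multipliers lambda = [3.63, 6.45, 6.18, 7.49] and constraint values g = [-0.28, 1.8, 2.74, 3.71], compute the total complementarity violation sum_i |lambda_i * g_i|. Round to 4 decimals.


KKT complementary slackness check:
lambda_1 * g_1 = 3.63 * -0.28 = -1.0164
lambda_2 * g_2 = 6.45 * 1.8 = 11.61
lambda_3 * g_3 = 6.18 * 2.74 = 16.9332
lambda_4 * g_4 = 7.49 * 3.71 = 27.7879
Total violation = 1.0164 + 11.61 + 16.9332 + 27.7879 = 57.3475


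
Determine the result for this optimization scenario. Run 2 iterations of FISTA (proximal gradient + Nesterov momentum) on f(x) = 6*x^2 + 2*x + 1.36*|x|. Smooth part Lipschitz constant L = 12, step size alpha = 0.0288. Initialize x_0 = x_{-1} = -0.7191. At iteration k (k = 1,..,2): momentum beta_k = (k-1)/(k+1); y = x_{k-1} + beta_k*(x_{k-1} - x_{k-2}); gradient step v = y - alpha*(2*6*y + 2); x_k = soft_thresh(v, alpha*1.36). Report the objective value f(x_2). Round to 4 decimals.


FISTA on f(x) = 6*x^2 + 2*x + 1.36*|x|
L = 12, alpha = 0.0288
Iteration 1: beta = 0.0, y = -0.7191 + 0.0*(-0.7191 + 0.7191) = -0.7191
  grad(y) = -6.6292, v = y - alpha*grad = -0.5282
  prox(v) = soft_thresh(-0.5282, 0.0392) = -0.489
Iteration 2: beta = 0.3333, y = -0.489 + 0.3333*(-0.489 + 0.7191) = -0.4123
  grad(y) = -2.9478, v = y - alpha*grad = -0.3274
  prox(v) = soft_thresh(-0.3274, 0.0392) = -0.2883
f(x_2) = 6*(-0.2883)^2 + 2*(-0.2883) + 1.36*|-0.2883| = 0.3141


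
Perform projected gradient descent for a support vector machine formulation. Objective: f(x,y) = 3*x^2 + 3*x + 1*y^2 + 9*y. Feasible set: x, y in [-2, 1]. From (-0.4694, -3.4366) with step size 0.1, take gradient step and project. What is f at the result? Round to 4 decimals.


Step 1: Compute gradient at (-0.4694, -3.4366).
grad_x = 2*3*-0.4694 + 3 = 0.1836
grad_y = 2*1*-3.4366 + 9 = 2.1268
Step 2: Gradient step.
x_raw = -0.4694 - 0.1*0.1836 = -0.4878
y_raw = -3.4366 - 0.1*2.1268 = -3.6493
Step 3: Project onto [-2, 1].
x_proj = clip(-0.4878) = -0.4878
y_proj = clip(-3.6493) = -2.0
Step 4: Evaluate f.
f(-0.4878, -2.0) = -14.7496


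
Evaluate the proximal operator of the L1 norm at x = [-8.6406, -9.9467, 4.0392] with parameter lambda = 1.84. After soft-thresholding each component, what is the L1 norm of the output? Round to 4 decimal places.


Soft-thresholding with lambda = 1.84:
prox(-8.6406) = sign(-8.6406)*max(|-8.6406| - 1.84, 0) = -6.8006
prox(-9.9467) = sign(-9.9467)*max(|-9.9467| - 1.84, 0) = -8.1067
prox(4.0392) = sign(4.0392)*max(|4.0392| - 1.84, 0) = 2.1992
prox(x) = [-6.8006, -8.1067, 2.1992]
||prox(x)||_1 = 6.8006 + 8.1067 + 2.1992 = 17.1065


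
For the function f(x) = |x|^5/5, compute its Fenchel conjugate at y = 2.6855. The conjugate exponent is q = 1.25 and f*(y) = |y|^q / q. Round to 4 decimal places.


The conjugate exponent q satisfies 1/p + 1/q = 1.
p = 5, so q = 5/(5 - 1) = 1.25
|y|^q = 2.6855^1.25 = 3.4378
f*(2.6855) = 3.4378 / 1.25 = 2.7502


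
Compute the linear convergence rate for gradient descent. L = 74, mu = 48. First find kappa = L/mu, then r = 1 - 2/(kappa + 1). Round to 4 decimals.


Step 1: Compute the condition number.
kappa = L/mu = 74/48 = 1.5417
Step 2: Compute the convergence rate.
r = 1 - 2/(kappa + 1) = 1 - 2*mu/(L + mu) = (L - mu)/(L + mu) = 26/122 = 0.2131


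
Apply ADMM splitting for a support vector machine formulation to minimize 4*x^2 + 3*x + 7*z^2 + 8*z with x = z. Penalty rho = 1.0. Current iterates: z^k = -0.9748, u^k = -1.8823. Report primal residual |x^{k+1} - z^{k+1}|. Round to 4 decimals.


ADMM iteration with rho = 1.0, z^k = -0.9748, u^k = -1.8823
Step 1: x-update.
Minimize 4*x^2 + 3*x + (1.0/2)*(x + 0.9748 - 1.8823)^2
FOC: (2*4 + 1.0)*x = -3 + 1.0*(-0.9748 + 1.8823)
x^{k+1} = -0.2325
Step 2: z-update.
Minimize 7*z^2 + 8*z + (1.0/2)*(-0.2325 - z - 1.8823)^2
FOC: (2*7 + 1.0)*z = -8 + 1.0*(-0.2325 - 1.8823)
z^{k+1} = -0.6743
Step 3: u-update.
u^{k+1} = -1.8823 - 0.2325 + 0.6743 = -1.4405
Step 4: Primal residual = |-0.2325 + 0.6743| = 0.4418


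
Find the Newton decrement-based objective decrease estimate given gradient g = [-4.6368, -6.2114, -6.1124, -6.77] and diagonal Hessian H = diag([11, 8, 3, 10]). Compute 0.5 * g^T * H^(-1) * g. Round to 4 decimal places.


Step 1: H is diagonal, so H^(-1) * g = [-0.4215, -0.7764, -2.0375, -0.677].
Step 2: g^T H^(-1) g = sum_i g_i^2 / H_ii
  = (-4.6368)^2/11 + (-6.2114)^2/8 + (-6.1124)^2/3 + (-6.77)^2/10
  = 1.9545 + 4.8227 + 12.4538 + 4.5833 = 23.8143
Step 3: Objective decrease = 0.5 * g^T H^(-1) g = 11.9072


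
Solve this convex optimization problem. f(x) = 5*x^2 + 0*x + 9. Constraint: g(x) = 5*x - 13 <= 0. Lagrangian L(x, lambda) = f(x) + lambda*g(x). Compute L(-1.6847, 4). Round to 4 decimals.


Step 1: Evaluate f(x).
f(-1.6847) = 5*(-1.6847)^2 + 0*(-1.6847) + 9 = 23.1911
Step 2: Evaluate g(x).
g(-1.6847) = 5*-1.6847 - 13 = -21.4235
Step 3: Compute Lagrangian.
L = 23.1911 + 4*-21.4235 = -62.5029


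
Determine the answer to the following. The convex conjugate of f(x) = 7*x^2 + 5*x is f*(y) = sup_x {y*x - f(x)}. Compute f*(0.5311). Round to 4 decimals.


f*(y) = sup_x {y*x - a*x^2 - b*x} = sup_x {(y-b)*x - a*x^2}
FOC: (y - b) - 2a*x = 0 => x* = (y - b)/(2a)
x* = (0.5311 - 5)/(2*7) = -0.3192
f*(0.5311) = (y-b)^2/(4a) = (0.5311 - 5)^2/(4*7)
= 19.9711/28 = 0.7133


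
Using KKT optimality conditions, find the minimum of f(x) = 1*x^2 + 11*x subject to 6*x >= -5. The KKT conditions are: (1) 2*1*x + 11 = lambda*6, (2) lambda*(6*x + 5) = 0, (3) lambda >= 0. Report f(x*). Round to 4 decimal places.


Step 1: Try lambda = 0 (constraint inactive).
x_unc = -11/(2*1) = -5.5
Check: 6*-5.5 = -33.0 < -5 -- violated!
Step 2: Constraint must be active: 6*x = -5
x* = -5/6 = -0.8333 (rounded; the exact value -5/6 is used below)
lambda = (2*1*(-5/6) + 11)/6 = 1.5556
Step 3: Compute optimal value.
f(x*) = 1*(-5/6)^2 + 11*(-5/6) = -8.4722


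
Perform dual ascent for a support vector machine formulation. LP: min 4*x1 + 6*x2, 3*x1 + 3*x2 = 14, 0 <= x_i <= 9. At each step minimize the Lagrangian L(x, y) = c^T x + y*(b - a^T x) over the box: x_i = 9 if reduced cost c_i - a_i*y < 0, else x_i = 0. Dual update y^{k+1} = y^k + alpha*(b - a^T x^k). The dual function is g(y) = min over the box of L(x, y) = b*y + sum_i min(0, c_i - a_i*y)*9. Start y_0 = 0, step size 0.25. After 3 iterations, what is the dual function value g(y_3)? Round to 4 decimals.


Dual ascent for LP: min 4*x1 + 6*x2, 3*x1 + 3*x2 = 14, 0 <= x_i <= 9
Step 1: y^k = 0.0, reduced costs: (4.0, 6.0)
  x^k = (0.0, 0.0), subgradient = b - a^T x = 14.0
  y^{k+1} = 0.0 + 0.25*14.0 = 3.5
Step 2: y^k = 3.5, reduced costs: (-6.5, -4.5)
  x^k = (9.0, 9.0), subgradient = b - a^T x = -40.0
  y^{k+1} = 3.5 + 0.25*-40.0 = -6.5
Step 3: y^k = -6.5, reduced costs: (23.5, 25.5)
  x^k = (0.0, 0.0), subgradient = b - a^T x = 14.0
  y^{k+1} = -6.5 + 0.25*14.0 = -3.0
Dual objective at y_3 = -3.0: reduced costs (13.0, 15.0), box minimizer x = (0.0, 0.0)
g(y_3) = b*y + (c1 - a1*y)*x1 + (c2 - a2*y)*x2 = 14*(-3.0) + 13.0*0.0 + 15.0*0.0 = -42.0 + 0.0 + 0.0 = -42.0


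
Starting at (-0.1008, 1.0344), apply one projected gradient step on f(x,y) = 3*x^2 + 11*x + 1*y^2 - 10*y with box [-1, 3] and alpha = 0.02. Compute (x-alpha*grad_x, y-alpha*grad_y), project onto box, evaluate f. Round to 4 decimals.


Step 1: Compute gradient at (-0.1008, 1.0344).
grad_x = 2*3*-0.1008 + 11 = 10.3952
grad_y = 2*1*1.0344 - 10 = -7.9312
Step 2: Gradient step.
x_raw = -0.1008 - 0.02*10.3952 = -0.3087
y_raw = 1.0344 - 0.02*-7.9312 = 1.193
Step 3: Project onto [-1, 3].
x_proj = clip(-0.3087) = -0.3087
y_proj = clip(1.193) = 1.193
Step 4: Evaluate f.
f(-0.3087, 1.193) = -13.6168


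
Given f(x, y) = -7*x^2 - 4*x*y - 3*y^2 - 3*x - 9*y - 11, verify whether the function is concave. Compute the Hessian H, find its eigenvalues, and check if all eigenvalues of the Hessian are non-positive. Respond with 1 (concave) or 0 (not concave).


The Hessian of f(x,y) = -7*x^2 - 4*x*y - 3*y^2 - 3*x - 9*y - 11 is:
H = [[-14, -4], [-4, -6]]
Trace = -14 - 6 = -20
Determinant = -14*-6 - (-4)^2 = 68
Discriminant = (-20)^2 - 4*68 = 128.0
Eigenvalues: lambda_1 = -15.6569, lambda_2 = -4.3431
The function is concave.

1


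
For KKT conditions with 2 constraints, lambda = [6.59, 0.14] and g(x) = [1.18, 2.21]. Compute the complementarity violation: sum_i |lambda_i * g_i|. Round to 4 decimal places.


KKT complementary slackness check:
lambda_1 * g_1 = 6.59 * 1.18 = 7.7762
lambda_2 * g_2 = 0.14 * 2.21 = 0.3094
Total violation = 7.7762 + 0.3094 = 8.0856


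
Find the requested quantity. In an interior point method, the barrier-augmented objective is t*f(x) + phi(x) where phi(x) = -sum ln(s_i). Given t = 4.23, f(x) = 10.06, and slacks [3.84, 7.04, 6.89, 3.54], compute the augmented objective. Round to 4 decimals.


Step 1: Compute log-barrier.
ln values: [1.3455, 1.9516, 1.9301, 1.2641]
phi = -(1.3455 + 1.9516 + 1.9301 + 1.2641) = -6.4913
Step 2: Compute augmented objective.
t*f(x) = 4.23*10.06 = 42.5538
Total = 42.5538 - 6.4913 = 36.0625


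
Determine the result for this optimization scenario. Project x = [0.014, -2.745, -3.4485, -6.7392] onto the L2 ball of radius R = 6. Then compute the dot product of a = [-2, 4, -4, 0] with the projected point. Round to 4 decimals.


Step 1: Compute ||x|| (intermediates to 6 decimals).
||x|| = sqrt(0.014^2 + (-2.745)^2 + (-3.4485)^2 + (-6.7392)^2) = 8.052589
Step 2: Project.
Since ||x|| > R, scale = R/||x|| = 6/8.052589 = 0.745102, proj(x) = scale * x
proj(x) = [0.010431, -2.045305, -2.569484, -5.021391]
Step 3: Dot product.
a^T * proj(x) = -2*0.010431 + 4*(-2.045305) - 4*(-2.569484) + 0*(-5.021391) = 2.0759


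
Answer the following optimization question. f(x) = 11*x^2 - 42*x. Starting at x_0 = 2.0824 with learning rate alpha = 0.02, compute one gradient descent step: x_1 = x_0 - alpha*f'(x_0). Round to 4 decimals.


We compute the gradient at x_0 and apply the update.
f'(x) = 22*x - 42
f'(2.0824) = 22*2.0824 - 42 = 3.8128
x_1 = 2.0824 - 0.02*3.8128 = 2.0061


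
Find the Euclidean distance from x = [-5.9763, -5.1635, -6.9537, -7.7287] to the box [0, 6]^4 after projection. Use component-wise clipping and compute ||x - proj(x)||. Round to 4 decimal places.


Project each component onto [0, 6].
clip(-5.9763) = 0.0, clip(-5.1635) = 0.0, clip(-6.9537) = 0.0, clip(-7.7287) = 0.0
Projection = [0.0, 0.0, 0.0, 0.0]
Squared diffs: [35.7162, 26.6617, 48.3539, 59.7328]
Distance = sqrt(170.4646) = 13.0562


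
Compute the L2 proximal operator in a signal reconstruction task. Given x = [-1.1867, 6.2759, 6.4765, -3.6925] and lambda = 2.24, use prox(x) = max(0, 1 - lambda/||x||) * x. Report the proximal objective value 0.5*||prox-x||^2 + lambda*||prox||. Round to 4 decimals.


Step 1: Compute ||x||.
||x|| = 9.8171
Step 2: Compute scaling factor.
scale = max(0, 1 - 2.24/9.8171) = 0.7718
Step 3: prox(x) = [-0.9159, 4.8439, 4.9987, -2.85]
||prox(x)|| = 7.5771
Step 4: Proximal objective.
0.5*||prox-x||^2 = 2.5088
lambda*||prox|| = 16.9727
Total = 19.4814


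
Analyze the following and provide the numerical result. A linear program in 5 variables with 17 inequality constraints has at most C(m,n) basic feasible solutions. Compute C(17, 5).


Each vertex corresponds to some choice of n active constraints out of m, so the number of vertices is at most C(m, n) = m! / (n!(m-n)!).
m = 17, n = 5
Numerator: 17 * 16 * 15 * 14 * 13
Denominator: 5! = 120
C(17, 5) = 6188


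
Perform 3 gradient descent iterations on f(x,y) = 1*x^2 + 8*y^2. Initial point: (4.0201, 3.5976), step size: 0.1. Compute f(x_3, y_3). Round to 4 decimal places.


Gradient descent on f(x,y) = 1*x^2 + 8*y^2.
Starting point: (4.0201, 3.5976), alpha = 0.1
Step 1: grad_x = 2*1*4.0201 = 8.0402, grad_y = 2*8*3.5976 = 57.5616
  x_1 = 4.0201 - 0.1*8.0402 = 3.2161
  y_1 = 3.5976 - 0.1*57.5616 = -2.1586
Step 2: grad_x = 2*1*3.2161 = 6.4322, grad_y = 2*8*-2.1586 = -34.537
  x_2 = 3.2161 - 0.1*6.4322 = 2.5729
  y_2 = -2.1586 - 0.1*-34.537 = 1.2951
Step 3: grad_x = 2*1*2.5729 = 5.1457, grad_y = 2*8*1.2951 = 20.7222
  x_3 = 2.5729 - 0.1*5.1457 = 2.0583
  y_3 = 1.2951 - 0.1*20.7222 = -0.7771
f(2.0583, -0.7771) = 1*2.0583^2 + 8*(-0.7771)^2 = 9.0674


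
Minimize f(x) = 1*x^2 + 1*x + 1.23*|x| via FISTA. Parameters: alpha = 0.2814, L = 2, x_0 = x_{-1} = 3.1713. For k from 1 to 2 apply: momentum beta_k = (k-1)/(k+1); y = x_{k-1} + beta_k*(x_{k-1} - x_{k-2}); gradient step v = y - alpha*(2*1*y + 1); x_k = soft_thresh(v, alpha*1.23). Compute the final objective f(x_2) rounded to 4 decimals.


FISTA on f(x) = 1*x^2 + 1*x + 1.23*|x|
L = 2, alpha = 0.2814
Iteration 1: beta = 0.0, y = 3.1713 + 0.0*(3.1713 - 3.1713) = 3.1713
  grad(y) = 7.3426, v = y - alpha*grad = 1.1051
  prox(v) = soft_thresh(1.1051, 0.3461) = 0.759
Iteration 2: beta = 0.3333, y = 0.759 + 0.3333*(0.759 - 3.1713) = -0.0451
  grad(y) = 0.9097, v = y - alpha*grad = -0.3011
  prox(v) = soft_thresh(-0.3011, 0.3461) = 0.0
f(x_2) = 1*0.0^2 + 1*0.0 + 1.23*|0.0| = 0.0


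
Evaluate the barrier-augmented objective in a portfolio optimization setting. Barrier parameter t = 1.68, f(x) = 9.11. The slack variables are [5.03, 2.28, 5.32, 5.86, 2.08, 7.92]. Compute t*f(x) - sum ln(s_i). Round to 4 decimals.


Step 1: Compute log-barrier.
ln values: [1.6154, 0.8242, 1.6715, 1.7681, 0.7324, 2.0694]
phi = -(1.6154 + 0.8242 + 1.6715 + 1.7681 + 0.7324 + 2.0694) = -8.681
Step 2: Compute augmented objective.
t*f(x) = 1.68*9.11 = 15.3048
Total = 15.3048 - 8.681 = 6.6238


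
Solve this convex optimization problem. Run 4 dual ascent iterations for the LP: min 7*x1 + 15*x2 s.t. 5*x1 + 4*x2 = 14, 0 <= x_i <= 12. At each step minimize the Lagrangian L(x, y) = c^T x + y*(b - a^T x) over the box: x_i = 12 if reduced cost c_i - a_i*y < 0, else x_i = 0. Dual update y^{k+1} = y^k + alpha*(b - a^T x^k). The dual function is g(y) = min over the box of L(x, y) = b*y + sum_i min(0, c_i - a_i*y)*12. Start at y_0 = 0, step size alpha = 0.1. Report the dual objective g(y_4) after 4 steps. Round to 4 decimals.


Dual ascent for LP: min 7*x1 + 15*x2, 5*x1 + 4*x2 = 14, 0 <= x_i <= 12
Step 1: y^k = 0.0, reduced costs: (7.0, 15.0)
  x^k = (0.0, 0.0), subgradient = b - a^T x = 14.0
  y^{k+1} = 0.0 + 0.1*14.0 = 1.4
Step 2: y^k = 1.4, reduced costs: (0.0, 9.4)
  x^k = (0.0, 0.0), subgradient = b - a^T x = 14.0
  y^{k+1} = 1.4 + 0.1*14.0 = 2.8
Step 3: y^k = 2.8, reduced costs: (-7.0, 3.8)
  x^k = (12.0, 0.0), subgradient = b - a^T x = -46.0
  y^{k+1} = 2.8 + 0.1*-46.0 = -1.8
Step 4: y^k = -1.8, reduced costs: (16.0, 22.2)
  x^k = (0.0, 0.0), subgradient = b - a^T x = 14.0
  y^{k+1} = -1.8 + 0.1*14.0 = -0.4
Dual objective at y_4 = -0.4: reduced costs (9.0, 16.6), box minimizer x = (0.0, 0.0)
g(y_4) = b*y + (c1 - a1*y)*x1 + (c2 - a2*y)*x2 = 14*(-0.4) + 9.0*0.0 + 16.6*0.0 = -5.6 + 0.0 + 0.0 = -5.6


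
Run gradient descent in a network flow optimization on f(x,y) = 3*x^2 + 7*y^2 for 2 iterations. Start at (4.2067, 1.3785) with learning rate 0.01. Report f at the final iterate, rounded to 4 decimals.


Gradient descent on f(x,y) = 3*x^2 + 7*y^2.
Starting point: (4.2067, 1.3785), alpha = 0.01
Step 1: grad_x = 2*3*4.2067 = 25.2402, grad_y = 2*7*1.3785 = 19.299
  x_1 = 4.2067 - 0.01*25.2402 = 3.9543
  y_1 = 1.3785 - 0.01*19.299 = 1.1855
Step 2: grad_x = 2*3*3.9543 = 23.7258, grad_y = 2*7*1.1855 = 16.5971
  x_2 = 3.9543 - 0.01*23.7258 = 3.717
  y_2 = 1.1855 - 0.01*16.5971 = 1.0195
f(3.717, 1.0195) = 3*3.717^2 + 7*1.0195^2 = 48.7254


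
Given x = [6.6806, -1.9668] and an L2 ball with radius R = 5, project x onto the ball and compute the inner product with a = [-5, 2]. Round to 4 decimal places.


Step 1: Compute ||x|| (intermediates to 6 decimals).
||x|| = sqrt(6.6806^2 + (-1.9668)^2) = 6.964102
Step 2: Project.
Since ||x|| > R, scale = R/||x|| = 5/6.964102 = 0.717968, proj(x) = scale * x
proj(x) = [4.796457, -1.412099]
Step 3: Dot product.
a^T * proj(x) = -5*4.796457 + 2*(-1.412099) = -26.8065


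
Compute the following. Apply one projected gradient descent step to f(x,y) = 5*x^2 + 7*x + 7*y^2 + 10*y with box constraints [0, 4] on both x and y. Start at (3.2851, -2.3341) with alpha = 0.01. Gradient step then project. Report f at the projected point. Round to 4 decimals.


Step 1: Compute gradient at (3.2851, -2.3341).
grad_x = 2*5*3.2851 + 7 = 39.851
grad_y = 2*7*-2.3341 + 10 = -22.6774
Step 2: Gradient step.
x_raw = 3.2851 - 0.01*39.851 = 2.8866
y_raw = -2.3341 - 0.01*-22.6774 = -2.1073
Step 3: Project onto [0, 4].
x_proj = clip(2.8866) = 2.8866
y_proj = clip(-2.1073) = 0.0
Step 4: Evaluate f.
f(2.8866, 0.0) = 61.8681


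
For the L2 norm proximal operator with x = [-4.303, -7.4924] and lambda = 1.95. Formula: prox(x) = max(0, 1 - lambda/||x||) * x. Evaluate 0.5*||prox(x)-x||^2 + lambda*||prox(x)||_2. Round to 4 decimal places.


Step 1: Compute ||x||.
||x|| = 8.6401
Step 2: Compute scaling factor.
scale = max(0, 1 - 1.95/8.6401) = 0.7743
Step 3: prox(x) = [-3.3319, -5.8014]
||prox(x)|| = 6.6901
Step 4: Proximal objective.
0.5*||prox-x||^2 = 1.9013
lambda*||prox|| = 13.0457
Total = 14.947


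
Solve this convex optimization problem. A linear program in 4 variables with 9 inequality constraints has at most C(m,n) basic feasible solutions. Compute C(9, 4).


Each vertex corresponds to some choice of n active constraints out of m, so the number of vertices is at most C(m, n) = m! / (n!(m-n)!).
m = 9, n = 4
Numerator: 9 * 8 * 7 * 6
Denominator: 4! = 24
C(9, 4) = 126


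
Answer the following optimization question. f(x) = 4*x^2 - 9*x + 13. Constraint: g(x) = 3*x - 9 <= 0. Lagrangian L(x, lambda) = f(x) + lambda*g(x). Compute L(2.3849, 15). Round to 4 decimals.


Step 1: Evaluate f(x).
f(2.3849) = 4*2.3849^2 - 9*2.3849 + 13 = 14.2869
Step 2: Evaluate g(x).
g(2.3849) = 3*2.3849 - 9 = -1.8453
Step 3: Compute Lagrangian.
L = 14.2869 + 15*-1.8453 = -13.3926


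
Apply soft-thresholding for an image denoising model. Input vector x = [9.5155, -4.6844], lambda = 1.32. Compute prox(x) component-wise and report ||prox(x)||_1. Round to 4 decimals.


Soft-thresholding with lambda = 1.32:
prox(9.5155) = sign(9.5155)*max(|9.5155| - 1.32, 0) = 8.1955
prox(-4.6844) = sign(-4.6844)*max(|-4.6844| - 1.32, 0) = -3.3644
prox(x) = [8.1955, -3.3644]
||prox(x)||_1 = 8.1955 + 3.3644 = 11.5599


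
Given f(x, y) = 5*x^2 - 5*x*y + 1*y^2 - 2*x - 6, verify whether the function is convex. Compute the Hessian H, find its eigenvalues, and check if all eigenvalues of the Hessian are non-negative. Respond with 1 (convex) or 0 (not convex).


The Hessian of f(x,y) = 5*x^2 - 5*x*y + 1*y^2 - 2*x - 6 is:
H = [[10, -5], [-5, 2]]
Trace = 10 + 2 = 12
Determinant = 10*2 - (-5)^2 = -5
Discriminant = (12)^2 - 4*-5 = 164.0
Eigenvalues: lambda_1 = -0.4031, lambda_2 = 12.4031
The function is not convex.

0


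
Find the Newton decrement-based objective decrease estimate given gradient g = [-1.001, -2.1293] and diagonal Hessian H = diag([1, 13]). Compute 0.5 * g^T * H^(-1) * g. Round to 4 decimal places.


Step 1: H is diagonal, so H^(-1) * g = [-1.001, -0.1638].
Step 2: g^T H^(-1) g = sum_i g_i^2 / H_ii
  = (-1.001)^2/1 + (-2.1293)^2/13
  = 1.002 + 0.3488 = 1.3508
Step 3: Objective decrease = 0.5 * g^T H^(-1) g = 0.6754


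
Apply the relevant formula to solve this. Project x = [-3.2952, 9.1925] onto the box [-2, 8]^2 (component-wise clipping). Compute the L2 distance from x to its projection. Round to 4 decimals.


Project each component onto [-2, 8].
clip(-3.2952) = -2.0, clip(9.1925) = 8.0
Projection = [-2.0, 8.0]
Squared diffs: [1.6775, 1.4221]
Distance = sqrt(3.0996) = 1.7606


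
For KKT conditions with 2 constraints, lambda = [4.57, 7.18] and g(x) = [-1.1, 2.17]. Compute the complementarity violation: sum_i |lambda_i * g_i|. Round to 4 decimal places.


KKT complementary slackness check:
lambda_1 * g_1 = 4.57 * -1.1 = -5.027
lambda_2 * g_2 = 7.18 * 2.17 = 15.5806
Total violation = 5.027 + 15.5806 = 20.6076


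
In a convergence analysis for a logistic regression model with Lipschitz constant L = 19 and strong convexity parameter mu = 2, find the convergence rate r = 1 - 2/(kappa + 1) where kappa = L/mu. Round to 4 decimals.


Step 1: Compute the condition number.
kappa = L/mu = 19/2 = 9.5
Step 2: Compute the convergence rate.
r = 1 - 2/(kappa + 1) = 1 - 2*mu/(L + mu) = (L - mu)/(L + mu) = 17/21 = 0.8095


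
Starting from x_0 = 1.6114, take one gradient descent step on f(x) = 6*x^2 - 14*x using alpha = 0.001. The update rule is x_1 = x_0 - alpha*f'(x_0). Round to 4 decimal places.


We compute the gradient at x_0 and apply the update.
f'(x) = 12*x - 14
f'(1.6114) = 12*1.6114 - 14 = 5.3368
x_1 = 1.6114 - 0.001*5.3368 = 1.6061


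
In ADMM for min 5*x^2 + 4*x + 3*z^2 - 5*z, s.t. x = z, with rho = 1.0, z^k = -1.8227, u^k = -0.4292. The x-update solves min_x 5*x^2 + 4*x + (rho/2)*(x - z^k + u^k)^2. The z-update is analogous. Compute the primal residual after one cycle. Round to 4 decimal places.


ADMM iteration with rho = 1.0, z^k = -1.8227, u^k = -0.4292
Step 1: x-update.
Minimize 5*x^2 + 4*x + (1.0/2)*(x + 1.8227 - 0.4292)^2
FOC: (2*5 + 1.0)*x = -4 + 1.0*(-1.8227 + 0.4292)
x^{k+1} = -0.4903
Step 2: z-update.
Minimize 3*z^2 - 5*z + (1.0/2)*(-0.4903 - z - 0.4292)^2
FOC: (2*3 + 1.0)*z = 5 + 1.0*(-0.4903 - 0.4292)
z^{k+1} = 0.5829
Step 3: u-update.
u^{k+1} = -0.4292 - 0.4903 - 0.5829 = -1.5024
Step 4: Primal residual = |-0.4903 - 0.5829| = 1.0732


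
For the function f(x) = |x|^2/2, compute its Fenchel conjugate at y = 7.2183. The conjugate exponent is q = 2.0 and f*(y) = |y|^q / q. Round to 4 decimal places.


The conjugate exponent q satisfies 1/p + 1/q = 1.
p = 2, so q = 2/(2 - 1) = 2.0
|y|^q = 7.2183^2.0 = 52.1039
f*(7.2183) = 52.1039 / 2.0 = 26.0519


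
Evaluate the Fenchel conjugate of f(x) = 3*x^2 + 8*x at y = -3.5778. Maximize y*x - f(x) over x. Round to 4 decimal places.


f*(y) = sup_x {y*x - a*x^2 - b*x} = sup_x {(y-b)*x - a*x^2}
FOC: (y - b) - 2a*x = 0 => x* = (y - b)/(2a)
x* = (-3.5778 - 8)/(2*3) = -1.9296
f*(-3.5778) = (y-b)^2/(4a) = (-3.5778 - 8)^2/(4*3)
= 134.0455/12 = 11.1705


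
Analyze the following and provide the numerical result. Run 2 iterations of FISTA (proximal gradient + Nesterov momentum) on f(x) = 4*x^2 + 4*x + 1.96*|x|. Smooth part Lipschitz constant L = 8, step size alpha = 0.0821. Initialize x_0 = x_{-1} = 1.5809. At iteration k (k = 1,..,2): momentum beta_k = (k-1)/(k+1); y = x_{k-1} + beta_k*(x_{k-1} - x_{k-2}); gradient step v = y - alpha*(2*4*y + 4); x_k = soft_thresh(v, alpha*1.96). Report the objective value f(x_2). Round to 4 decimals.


FISTA on f(x) = 4*x^2 + 4*x + 1.96*|x|
L = 8, alpha = 0.0821
Iteration 1: beta = 0.0, y = 1.5809 + 0.0*(1.5809 - 1.5809) = 1.5809
  grad(y) = 16.6472, v = y - alpha*grad = 0.2142
  prox(v) = soft_thresh(0.2142, 0.1609) = 0.0532
Iteration 2: beta = 0.3333, y = 0.0532 + 0.3333*(0.0532 - 1.5809) = -0.456
  grad(y) = 0.3523, v = y - alpha*grad = -0.4849
  prox(v) = soft_thresh(-0.4849, 0.1609) = -0.324
f(x_2) = 4*(-0.324)^2 + 4*(-0.324) + 1.96*|-0.324| = -0.2411


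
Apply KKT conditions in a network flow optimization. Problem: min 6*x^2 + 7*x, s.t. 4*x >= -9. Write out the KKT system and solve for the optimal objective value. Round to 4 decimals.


Step 1: Try lambda = 0 (constraint inactive).
Stationarity: 2*6*x + 7 = 0
x* = -7/(2*6) = -7/12 = -0.5833 (rounded; the exact value -7/12 is used below)
Check constraint: 4*-0.5833 = -2.3332 >= -9 -- satisfied.
Step 2: Compute optimal value.
f(x*) = 6*(-7/12)^2 + 7*(-7/12) = -2.0417


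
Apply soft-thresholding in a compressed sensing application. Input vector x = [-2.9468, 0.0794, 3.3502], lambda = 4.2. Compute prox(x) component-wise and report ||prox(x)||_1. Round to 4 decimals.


Soft-thresholding with lambda = 4.2:
prox(-2.9468) = sign(-2.9468)*max(|-2.9468| - 4.2, 0) = 0.0
prox(0.0794) = sign(0.0794)*max(|0.0794| - 4.2, 0) = 0.0
prox(3.3502) = sign(3.3502)*max(|3.3502| - 4.2, 0) = 0.0
prox(x) = [0.0, 0.0, 0.0]
||prox(x)||_1 = 0.0 + 0.0 + 0.0 = 0.0


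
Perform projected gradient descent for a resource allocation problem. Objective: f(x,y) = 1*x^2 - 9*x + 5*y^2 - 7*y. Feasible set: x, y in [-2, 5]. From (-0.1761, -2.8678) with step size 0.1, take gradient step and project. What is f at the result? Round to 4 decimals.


Step 1: Compute gradient at (-0.1761, -2.8678).
grad_x = 2*1*-0.1761 - 9 = -9.3522
grad_y = 2*5*-2.8678 - 7 = -35.678
Step 2: Gradient step.
x_raw = -0.1761 - 0.1*-9.3522 = 0.7591
y_raw = -2.8678 - 0.1*-35.678 = 0.7
Step 3: Project onto [-2, 5].
x_proj = clip(0.7591) = 0.7591
y_proj = clip(0.7) = 0.7
Step 4: Evaluate f.
f(0.7591, 0.7) = -8.7058


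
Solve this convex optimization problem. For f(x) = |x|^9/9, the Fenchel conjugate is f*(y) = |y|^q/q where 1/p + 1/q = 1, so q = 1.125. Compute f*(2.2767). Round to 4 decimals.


The conjugate exponent q satisfies 1/p + 1/q = 1.
p = 9, so q = 9/(9 - 1) = 1.125
|y|^q = 2.2767^1.125 = 2.5233
f*(2.2767) = 2.5233 / 1.125 = 2.2429


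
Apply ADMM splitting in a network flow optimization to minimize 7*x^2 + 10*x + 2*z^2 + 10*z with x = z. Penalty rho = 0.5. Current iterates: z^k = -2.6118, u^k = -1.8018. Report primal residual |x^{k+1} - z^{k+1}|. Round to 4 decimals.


ADMM iteration with rho = 0.5, z^k = -2.6118, u^k = -1.8018
Step 1: x-update.
Minimize 7*x^2 + 10*x + (0.5/2)*(x + 2.6118 - 1.8018)^2
FOC: (2*7 + 0.5)*x = -10 + 0.5*(-2.6118 + 1.8018)
x^{k+1} = -0.7176
Step 2: z-update.
Minimize 2*z^2 + 10*z + (0.5/2)*(-0.7176 - z - 1.8018)^2
FOC: (2*2 + 0.5)*z = -10 + 0.5*(-0.7176 - 1.8018)
z^{k+1} = -2.5022
Step 3: u-update.
u^{k+1} = -1.8018 - 0.7176 + 2.5022 = -0.0172
Step 4: Primal residual = |-0.7176 + 2.5022| = 1.7846


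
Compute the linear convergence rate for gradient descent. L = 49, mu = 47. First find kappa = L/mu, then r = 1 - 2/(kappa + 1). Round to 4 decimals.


Step 1: Compute the condition number.
kappa = L/mu = 49/47 = 1.0426
Step 2: Compute the convergence rate.
r = 1 - 2/(kappa + 1) = 1 - 2*mu/(L + mu) = (L - mu)/(L + mu) = 2/96 = 0.0208


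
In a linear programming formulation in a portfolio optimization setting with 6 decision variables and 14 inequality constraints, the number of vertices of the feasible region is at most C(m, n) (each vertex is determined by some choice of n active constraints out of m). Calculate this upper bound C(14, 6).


Each vertex corresponds to some choice of n active constraints out of m, so the number of vertices is at most C(m, n) = m! / (n!(m-n)!).
m = 14, n = 6
Numerator: 14 * 13 * 12 * 11 * 10 * 9
Denominator: 6! = 720
C(14, 6) = 3003


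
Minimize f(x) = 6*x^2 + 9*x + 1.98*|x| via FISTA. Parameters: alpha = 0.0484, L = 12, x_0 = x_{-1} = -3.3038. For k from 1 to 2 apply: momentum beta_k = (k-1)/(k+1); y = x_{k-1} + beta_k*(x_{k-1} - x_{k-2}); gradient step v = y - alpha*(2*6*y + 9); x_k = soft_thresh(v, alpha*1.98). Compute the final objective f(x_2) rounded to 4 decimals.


FISTA on f(x) = 6*x^2 + 9*x + 1.98*|x|
L = 12, alpha = 0.0484
Iteration 1: beta = 0.0, y = -3.3038 + 0.0*(-3.3038 + 3.3038) = -3.3038
  grad(y) = -30.6456, v = y - alpha*grad = -1.8206
  prox(v) = soft_thresh(-1.8206, 0.0958) = -1.7247
Iteration 2: beta = 0.3333, y = -1.7247 + 0.3333*(-1.7247 + 3.3038) = -1.1984
  grad(y) = -5.3803, v = y - alpha*grad = -0.938
  prox(v) = soft_thresh(-0.938, 0.0958) = -0.8421
f(x_2) = 6*(-0.8421)^2 + 9*(-0.8421) + 1.98*|-0.8421| = -1.6567


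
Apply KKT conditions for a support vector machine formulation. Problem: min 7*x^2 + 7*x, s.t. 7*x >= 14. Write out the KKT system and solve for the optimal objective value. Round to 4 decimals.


Step 1: Try lambda = 0 (constraint inactive).
x_unc = -7/(2*7) = -0.5
Check: 7*-0.5 = -3.5 < 14 -- violated!
Step 2: Constraint must be active: 7*x = 14
x* = 14/7 = 2.0
lambda = (2*7*2.0 + 7)/7 = 5.0
Step 3: Compute optimal value.
f(x*) = 7*2.0^2 + 7*2.0 = 42.0


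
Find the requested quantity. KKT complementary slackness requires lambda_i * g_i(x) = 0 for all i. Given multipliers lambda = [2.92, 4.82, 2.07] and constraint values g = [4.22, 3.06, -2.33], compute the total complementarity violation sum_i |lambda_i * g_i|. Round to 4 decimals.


KKT complementary slackness check:
lambda_1 * g_1 = 2.92 * 4.22 = 12.3224
lambda_2 * g_2 = 4.82 * 3.06 = 14.7492
lambda_3 * g_3 = 2.07 * -2.33 = -4.8231
Total violation = 12.3224 + 14.7492 + 4.8231 = 31.8947


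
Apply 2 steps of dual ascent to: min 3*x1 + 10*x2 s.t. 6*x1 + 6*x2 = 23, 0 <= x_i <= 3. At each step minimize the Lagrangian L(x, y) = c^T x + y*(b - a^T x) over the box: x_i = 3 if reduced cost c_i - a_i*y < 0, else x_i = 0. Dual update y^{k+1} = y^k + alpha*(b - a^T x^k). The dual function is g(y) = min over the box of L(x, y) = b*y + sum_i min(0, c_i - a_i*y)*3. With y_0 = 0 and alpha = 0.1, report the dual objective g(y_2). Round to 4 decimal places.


Dual ascent for LP: min 3*x1 + 10*x2, 6*x1 + 6*x2 = 23, 0 <= x_i <= 3
Step 1: y^k = 0.0, reduced costs: (3.0, 10.0)
  x^k = (0.0, 0.0), subgradient = b - a^T x = 23.0
  y^{k+1} = 0.0 + 0.1*23.0 = 2.3
Step 2: y^k = 2.3, reduced costs: (-10.8, -3.8)
  x^k = (3.0, 3.0), subgradient = b - a^T x = -13.0
  y^{k+1} = 2.3 + 0.1*-13.0 = 1.0
Dual objective at y_2 = 1.0: reduced costs (-3.0, 4.0), box minimizer x = (3.0, 0.0)
g(y_2) = b*y + (c1 - a1*y)*x1 + (c2 - a2*y)*x2 = 23*1.0 + (-3.0)*3.0 + 4.0*0.0 = 23.0 - 9.0 + 0.0 = 14.0


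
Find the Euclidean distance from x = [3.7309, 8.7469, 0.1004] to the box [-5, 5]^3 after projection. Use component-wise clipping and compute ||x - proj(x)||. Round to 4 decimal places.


Project each component onto [-5, 5].
clip(3.7309) = 3.7309, clip(8.7469) = 5.0, clip(0.1004) = 0.1004
Projection = [3.7309, 5.0, 0.1004]
Squared diffs: [0.0, 14.0393, 0.0]
Distance = sqrt(14.0393) = 3.7469


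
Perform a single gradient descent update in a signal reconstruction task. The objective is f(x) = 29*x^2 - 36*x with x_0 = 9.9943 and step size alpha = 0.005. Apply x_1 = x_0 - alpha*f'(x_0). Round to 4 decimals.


We compute the gradient at x_0 and apply the update.
f'(x) = 58*x - 36
f'(9.9943) = 58*9.9943 - 36 = 543.6694
x_1 = 9.9943 - 0.005*543.6694 = 7.276


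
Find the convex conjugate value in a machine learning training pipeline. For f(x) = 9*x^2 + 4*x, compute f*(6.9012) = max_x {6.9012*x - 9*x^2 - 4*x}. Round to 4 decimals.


f*(y) = sup_x {y*x - a*x^2 - b*x} = sup_x {(y-b)*x - a*x^2}
FOC: (y - b) - 2a*x = 0 => x* = (y - b)/(2a)
x* = (6.9012 - 4)/(2*9) = 0.1612
f*(6.9012) = (y-b)^2/(4a) = (6.9012 - 4)^2/(4*9)
= 8.417/36 = 0.2338


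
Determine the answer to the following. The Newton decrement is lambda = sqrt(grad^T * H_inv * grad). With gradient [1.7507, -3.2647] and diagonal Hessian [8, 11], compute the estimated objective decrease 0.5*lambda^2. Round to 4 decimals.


Step 1: H is diagonal, so H^(-1) * g = [0.2188, -0.2968].
Step 2: g^T H^(-1) g = sum_i g_i^2 / H_ii
  = (1.7507)^2/8 + (-3.2647)^2/11
  = 0.3831 + 0.9689 = 1.3521
Step 3: Objective decrease = 0.5 * g^T H^(-1) g = 0.676


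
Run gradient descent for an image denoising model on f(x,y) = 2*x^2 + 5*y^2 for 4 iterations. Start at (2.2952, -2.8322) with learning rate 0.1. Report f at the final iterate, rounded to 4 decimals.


Gradient descent on f(x,y) = 2*x^2 + 5*y^2.
Starting point: (2.2952, -2.8322), alpha = 0.1
Step 1: grad_x = 2*2*2.2952 = 9.1808, grad_y = 2*5*-2.8322 = -28.322
  x_1 = 2.2952 - 0.1*9.1808 = 1.3771
  y_1 = -2.8322 - 0.1*-28.322 = 0.0
Step 2: grad_x = 2*2*1.3771 = 5.5085, grad_y = 2*5*0.0 = 0.0
  x_2 = 1.3771 - 0.1*5.5085 = 0.8263
  y_2 = 0.0 - 0.1*0.0 = 0.0
Step 3: grad_x = 2*2*0.8263 = 3.3051, grad_y = 2*5*0.0 = 0.0
  x_3 = 0.8263 - 0.1*3.3051 = 0.4958
  y_3 = 0.0 - 0.1*0.0 = 0.0
Step 4: grad_x = 2*2*0.4958 = 1.9831, grad_y = 2*5*0.0 = 0.0
  x_4 = 0.4958 - 0.1*1.9831 = 0.2975
  y_4 = 0.0 - 0.1*0.0 = 0.0
f(0.2975, 0.0) = 2*0.2975^2 + 5*0.0^2 = 0.177


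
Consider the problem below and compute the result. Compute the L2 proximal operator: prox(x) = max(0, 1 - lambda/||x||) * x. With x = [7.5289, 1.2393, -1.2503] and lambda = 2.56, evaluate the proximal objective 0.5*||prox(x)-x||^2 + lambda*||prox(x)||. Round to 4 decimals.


Step 1: Compute ||x||.
||x|| = 7.732
Step 2: Compute scaling factor.
scale = max(0, 1 - 2.56/7.732) = 0.6689
Step 3: prox(x) = [5.0361, 0.829, -0.8363]
||prox(x)|| = 5.172
Step 4: Proximal objective.
0.5*||prox-x||^2 = 3.2768
lambda*||prox|| = 13.2403
Total = 16.5171


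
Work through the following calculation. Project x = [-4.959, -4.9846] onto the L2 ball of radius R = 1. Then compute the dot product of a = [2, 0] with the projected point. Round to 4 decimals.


Step 1: Compute ||x|| (intermediates to 6 decimals).
||x|| = sqrt((-4.959)^2 + (-4.9846)^2) = 7.03121
Step 2: Project.
Since ||x|| > R, scale = R/||x|| = 1/7.03121 = 0.142223, proj(x) = scale * x
proj(x) = [-0.705284, -0.708925]
Step 3: Dot product.
a^T * proj(x) = 2*(-0.705284) + 0*(-0.708925) = -1.4106


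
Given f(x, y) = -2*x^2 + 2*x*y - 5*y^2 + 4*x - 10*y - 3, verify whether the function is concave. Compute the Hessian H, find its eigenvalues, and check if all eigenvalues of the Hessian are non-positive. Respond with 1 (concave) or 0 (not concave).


The Hessian of f(x,y) = -2*x^2 + 2*x*y - 5*y^2 + 4*x - 10*y - 3 is:
H = [[-4, 2], [2, -10]]
Trace = -4 - 10 = -14
Determinant = -4*-10 - (2)^2 = 36
Discriminant = (-14)^2 - 4*36 = 52.0
Eigenvalues: lambda_1 = -10.6056, lambda_2 = -3.3944
The function is concave.

1


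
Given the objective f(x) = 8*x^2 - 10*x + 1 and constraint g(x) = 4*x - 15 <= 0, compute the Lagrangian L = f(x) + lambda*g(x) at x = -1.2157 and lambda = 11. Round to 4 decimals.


Step 1: Evaluate f(x).
f(-1.2157) = 8*(-1.2157)^2 - 10*(-1.2157) + 1 = 24.9804
Step 2: Evaluate g(x).
g(-1.2157) = 4*-1.2157 - 15 = -19.8628
Step 3: Compute Lagrangian.
L = 24.9804 + 11*-19.8628 = -193.5104


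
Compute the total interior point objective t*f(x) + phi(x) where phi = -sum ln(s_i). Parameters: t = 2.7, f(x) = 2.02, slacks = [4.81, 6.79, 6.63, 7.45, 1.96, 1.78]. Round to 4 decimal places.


Step 1: Compute log-barrier.
ln values: [1.5707, 1.9155, 1.8916, 2.0082, 0.6729, 0.5766]
phi = -(1.5707 + 1.9155 + 1.8916 + 2.0082 + 0.6729 + 0.5766) = -8.6355
Step 2: Compute augmented objective.
t*f(x) = 2.7*2.02 = 5.454
Total = 5.454 - 8.6355 = -3.1815


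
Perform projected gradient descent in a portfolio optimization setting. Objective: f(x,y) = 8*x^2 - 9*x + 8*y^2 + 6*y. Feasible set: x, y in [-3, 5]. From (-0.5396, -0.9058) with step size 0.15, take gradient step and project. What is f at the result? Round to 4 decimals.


Step 1: Compute gradient at (-0.5396, -0.9058).
grad_x = 2*8*-0.5396 - 9 = -17.6336
grad_y = 2*8*-0.9058 + 6 = -8.4928
Step 2: Gradient step.
x_raw = -0.5396 - 0.15*-17.6336 = 2.1054
y_raw = -0.9058 - 0.15*-8.4928 = 0.3681
Step 3: Project onto [-3, 5].
x_proj = clip(2.1054) = 2.1054
y_proj = clip(0.3681) = 0.3681
Step 4: Evaluate f.
f(2.1054, 0.3681) = 19.8069


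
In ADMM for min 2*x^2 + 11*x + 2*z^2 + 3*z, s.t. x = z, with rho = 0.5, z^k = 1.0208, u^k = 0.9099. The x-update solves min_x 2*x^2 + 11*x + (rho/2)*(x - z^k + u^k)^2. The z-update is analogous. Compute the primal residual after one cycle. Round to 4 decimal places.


ADMM iteration with rho = 0.5, z^k = 1.0208, u^k = 0.9099
Step 1: x-update.
Minimize 2*x^2 + 11*x + (0.5/2)*(x - 1.0208 + 0.9099)^2
FOC: (2*2 + 0.5)*x = -11 + 0.5*(1.0208 - 0.9099)
x^{k+1} = -2.4321
Step 2: z-update.
Minimize 2*z^2 + 3*z + (0.5/2)*(-2.4321 - z + 0.9099)^2
FOC: (2*2 + 0.5)*z = -3 + 0.5*(-2.4321 + 0.9099)
z^{k+1} = -0.8358
Step 3: u-update.
u^{k+1} = 0.9099 - 2.4321 + 0.8358 = -0.6864
Step 4: Primal residual = |-2.4321 + 0.8358| = 1.5963


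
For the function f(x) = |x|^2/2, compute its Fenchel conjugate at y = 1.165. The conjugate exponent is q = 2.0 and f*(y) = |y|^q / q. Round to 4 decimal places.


The conjugate exponent q satisfies 1/p + 1/q = 1.
p = 2, so q = 2/(2 - 1) = 2.0
|y|^q = 1.165^2.0 = 1.3572
f*(1.165) = 1.3572 / 2.0 = 0.6786
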